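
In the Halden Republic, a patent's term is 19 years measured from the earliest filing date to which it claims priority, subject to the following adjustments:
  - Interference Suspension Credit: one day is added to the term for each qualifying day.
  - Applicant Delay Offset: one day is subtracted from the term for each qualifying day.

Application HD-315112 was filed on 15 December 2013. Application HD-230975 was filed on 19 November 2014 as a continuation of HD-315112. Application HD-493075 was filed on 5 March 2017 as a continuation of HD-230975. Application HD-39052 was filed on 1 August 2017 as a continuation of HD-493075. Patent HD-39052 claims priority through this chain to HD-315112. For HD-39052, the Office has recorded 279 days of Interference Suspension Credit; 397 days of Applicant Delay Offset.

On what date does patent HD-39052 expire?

Earliest priority filing: 15 December 2013.
Base term: 15 December 2013 + 19 years → 15 December 2032.
Interference Suspension Credit: +279 days → 20 September 2033.
Applicant Delay Offset: −397 days → 19 August 2032.

August 19, 2032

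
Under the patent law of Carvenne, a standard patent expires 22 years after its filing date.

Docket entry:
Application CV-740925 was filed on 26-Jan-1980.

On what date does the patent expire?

Filing date + 22 years → 26 January 2002.

January 26, 2002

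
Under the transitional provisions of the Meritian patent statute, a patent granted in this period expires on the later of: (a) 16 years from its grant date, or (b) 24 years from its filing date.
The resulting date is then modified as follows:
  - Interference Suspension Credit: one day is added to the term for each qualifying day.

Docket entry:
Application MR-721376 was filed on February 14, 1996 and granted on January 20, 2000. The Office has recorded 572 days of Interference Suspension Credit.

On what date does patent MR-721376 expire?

September 8, 2021

(a) grant + 16 years → 20 January 2016.
(b) filing + 24 years → 14 February 2020.
Later of the two: 14 February 2020.
Interference Suspension Credit: +572 days → 8 September 2021.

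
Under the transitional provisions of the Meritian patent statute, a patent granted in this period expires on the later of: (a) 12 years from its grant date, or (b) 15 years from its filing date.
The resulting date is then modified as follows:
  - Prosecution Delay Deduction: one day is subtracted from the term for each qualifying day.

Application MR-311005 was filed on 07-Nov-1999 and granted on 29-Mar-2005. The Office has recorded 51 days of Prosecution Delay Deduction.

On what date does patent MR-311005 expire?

(a) grant + 12 years → 29 March 2017.
(b) filing + 15 years → 7 November 2014.
Later of the two: 29 March 2017.
Prosecution Delay Deduction: −51 days → 6 February 2017.

2017-02-06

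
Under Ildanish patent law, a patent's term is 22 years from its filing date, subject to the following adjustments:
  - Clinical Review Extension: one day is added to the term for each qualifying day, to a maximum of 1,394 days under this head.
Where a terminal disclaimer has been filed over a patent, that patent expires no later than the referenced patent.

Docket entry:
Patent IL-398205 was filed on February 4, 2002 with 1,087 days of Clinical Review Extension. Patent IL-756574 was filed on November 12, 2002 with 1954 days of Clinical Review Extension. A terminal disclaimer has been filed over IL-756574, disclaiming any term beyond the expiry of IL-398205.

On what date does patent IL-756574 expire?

Natural term of IL-756574:
  Base: filing + 22 years → 12 November 2024.
  Clinical Review Extension: 1954 days claimed exceeds the 1394-day cap, so +1394 days → 6 September 2028.
Expiry of referenced patent IL-398205:
  Base: filing + 22 years → 4 February 2024.
  Clinical Review Extension: 1087 days (within the 1394-day cap) → +1087 days → 26 January 2027.
Terminal disclaimer: IL-756574 expires on the earlier of 6 September 2028 and 26 January 2027.

2027-01-26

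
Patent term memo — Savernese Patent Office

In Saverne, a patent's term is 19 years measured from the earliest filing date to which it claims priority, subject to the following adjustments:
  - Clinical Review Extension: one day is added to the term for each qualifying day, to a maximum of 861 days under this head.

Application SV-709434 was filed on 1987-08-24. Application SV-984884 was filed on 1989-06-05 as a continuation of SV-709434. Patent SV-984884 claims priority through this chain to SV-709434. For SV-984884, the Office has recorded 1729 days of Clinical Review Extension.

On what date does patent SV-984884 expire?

Earliest priority filing: 24 August 1987.
Base term: 24 August 1987 + 19 years → 24 August 2006.
Clinical Review Extension: 1729 days claimed exceeds the 861-day cap, so +861 days → 1 January 2009.

2009-01-01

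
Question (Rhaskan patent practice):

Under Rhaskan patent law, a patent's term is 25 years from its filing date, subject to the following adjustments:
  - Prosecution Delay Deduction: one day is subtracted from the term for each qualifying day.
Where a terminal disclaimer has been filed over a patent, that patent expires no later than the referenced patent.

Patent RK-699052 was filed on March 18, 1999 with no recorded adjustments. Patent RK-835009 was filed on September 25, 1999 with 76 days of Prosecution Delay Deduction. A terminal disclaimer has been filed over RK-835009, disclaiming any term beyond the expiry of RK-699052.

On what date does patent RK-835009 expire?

Natural term of RK-835009:
  Base: filing + 25 years → 25 September 2024.
  Prosecution Delay Deduction: −76 days → 11 July 2024.
Expiry of referenced patent RK-699052:
  Base: filing + 25 years → 18 March 2024.
Terminal disclaimer: RK-835009 expires on the earlier of 11 July 2024 and 18 March 2024.

March 18, 2024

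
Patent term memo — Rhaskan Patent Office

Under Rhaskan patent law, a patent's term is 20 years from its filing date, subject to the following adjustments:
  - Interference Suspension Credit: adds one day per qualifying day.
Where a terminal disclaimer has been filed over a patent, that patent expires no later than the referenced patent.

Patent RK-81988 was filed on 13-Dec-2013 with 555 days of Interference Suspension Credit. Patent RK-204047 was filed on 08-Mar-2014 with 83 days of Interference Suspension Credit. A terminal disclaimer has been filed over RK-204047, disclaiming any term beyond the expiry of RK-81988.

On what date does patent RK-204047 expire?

Natural term of RK-204047:
  Base: filing + 20 years → 8 March 2034.
  Interference Suspension Credit: +83 days → 30 May 2034.
Expiry of referenced patent RK-81988:
  Base: filing + 20 years → 13 December 2033.
  Interference Suspension Credit: +555 days → 21 June 2035.
Terminal disclaimer: RK-204047 expires on the earlier of 30 May 2034 and 21 June 2035.

May 30, 2034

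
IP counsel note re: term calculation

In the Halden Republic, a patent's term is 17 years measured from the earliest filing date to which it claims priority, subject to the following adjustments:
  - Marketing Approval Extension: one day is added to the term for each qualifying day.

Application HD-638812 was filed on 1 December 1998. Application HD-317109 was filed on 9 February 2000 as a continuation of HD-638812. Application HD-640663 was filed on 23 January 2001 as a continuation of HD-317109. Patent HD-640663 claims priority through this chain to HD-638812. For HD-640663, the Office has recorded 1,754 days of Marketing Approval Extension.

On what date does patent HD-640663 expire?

Earliest priority filing: 1 December 1998.
Base term: 1 December 1998 + 17 years → 1 December 2015.
Marketing Approval Extension: +1754 days → 19 September 2020.

2020-09-19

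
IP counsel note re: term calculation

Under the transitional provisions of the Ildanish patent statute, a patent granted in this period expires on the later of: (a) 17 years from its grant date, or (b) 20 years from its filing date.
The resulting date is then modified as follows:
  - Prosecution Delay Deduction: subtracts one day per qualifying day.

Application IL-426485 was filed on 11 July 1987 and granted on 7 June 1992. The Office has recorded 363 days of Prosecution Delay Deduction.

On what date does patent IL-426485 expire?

June 9, 2008

(a) grant + 17 years → 7 June 2009.
(b) filing + 20 years → 11 July 2007.
Later of the two: 7 June 2009.
Prosecution Delay Deduction: −363 days → 9 June 2008.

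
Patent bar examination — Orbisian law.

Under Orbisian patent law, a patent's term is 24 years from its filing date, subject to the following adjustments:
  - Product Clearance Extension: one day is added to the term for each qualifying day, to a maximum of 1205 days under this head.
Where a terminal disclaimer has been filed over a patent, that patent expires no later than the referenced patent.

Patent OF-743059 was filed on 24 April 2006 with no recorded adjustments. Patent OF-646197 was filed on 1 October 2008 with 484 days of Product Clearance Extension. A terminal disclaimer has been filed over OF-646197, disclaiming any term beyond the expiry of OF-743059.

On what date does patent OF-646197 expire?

Natural term of OF-646197:
  Base: filing + 24 years → 1 October 2032.
  Product Clearance Extension: 484 days (within the 1205-day cap) → +484 days → 28 January 2034.
Expiry of referenced patent OF-743059:
  Base: filing + 24 years → 24 April 2030.
Terminal disclaimer: OF-646197 expires on the earlier of 28 January 2034 and 24 April 2030.

April 24, 2030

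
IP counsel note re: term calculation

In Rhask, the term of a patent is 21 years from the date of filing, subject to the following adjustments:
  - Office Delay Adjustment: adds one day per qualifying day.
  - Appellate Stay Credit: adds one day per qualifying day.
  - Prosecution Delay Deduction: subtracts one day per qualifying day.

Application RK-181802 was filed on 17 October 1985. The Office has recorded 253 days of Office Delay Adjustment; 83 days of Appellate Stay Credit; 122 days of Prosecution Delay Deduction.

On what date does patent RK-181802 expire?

Base term: filing date + 21 years → 17 October 2006.
Office Delay Adjustment: +253 days → 27 June 2007.
Appellate Stay Credit: +83 days → 18 September 2007.
Prosecution Delay Deduction: −122 days → 19 May 2007.

May 19, 2007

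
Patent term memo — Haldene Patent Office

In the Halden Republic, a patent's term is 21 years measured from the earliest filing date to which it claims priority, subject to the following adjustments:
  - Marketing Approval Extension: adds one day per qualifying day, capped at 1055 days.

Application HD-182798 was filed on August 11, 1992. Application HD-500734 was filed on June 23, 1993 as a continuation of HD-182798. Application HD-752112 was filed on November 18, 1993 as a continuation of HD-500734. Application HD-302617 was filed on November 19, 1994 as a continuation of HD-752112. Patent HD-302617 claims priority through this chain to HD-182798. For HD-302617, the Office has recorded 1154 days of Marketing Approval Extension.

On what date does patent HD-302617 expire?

2016-07-01

Earliest priority filing: 11 August 1992.
Base term: 11 August 1992 + 21 years → 11 August 2013.
Marketing Approval Extension: 1154 days claimed exceeds the 1055-day cap, so +1055 days → 1 July 2016.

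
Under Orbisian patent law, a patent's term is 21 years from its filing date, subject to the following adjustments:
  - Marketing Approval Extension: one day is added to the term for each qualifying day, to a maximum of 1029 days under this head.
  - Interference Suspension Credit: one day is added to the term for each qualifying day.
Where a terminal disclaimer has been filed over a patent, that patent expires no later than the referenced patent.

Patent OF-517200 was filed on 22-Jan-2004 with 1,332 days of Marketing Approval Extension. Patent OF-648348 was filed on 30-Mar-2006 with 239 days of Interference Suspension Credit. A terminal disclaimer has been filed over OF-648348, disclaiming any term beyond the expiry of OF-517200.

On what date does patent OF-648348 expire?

2027-11-17

Natural term of OF-648348:
  Base: filing + 21 years → 30 March 2027.
  Interference Suspension Credit: +239 days → 24 November 2027.
Expiry of referenced patent OF-517200:
  Base: filing + 21 years → 22 January 2025.
  Marketing Approval Extension: 1332 days claimed exceeds the 1029-day cap, so +1029 days → 17 November 2027.
Terminal disclaimer: OF-648348 expires on the earlier of 24 November 2027 and 17 November 2027.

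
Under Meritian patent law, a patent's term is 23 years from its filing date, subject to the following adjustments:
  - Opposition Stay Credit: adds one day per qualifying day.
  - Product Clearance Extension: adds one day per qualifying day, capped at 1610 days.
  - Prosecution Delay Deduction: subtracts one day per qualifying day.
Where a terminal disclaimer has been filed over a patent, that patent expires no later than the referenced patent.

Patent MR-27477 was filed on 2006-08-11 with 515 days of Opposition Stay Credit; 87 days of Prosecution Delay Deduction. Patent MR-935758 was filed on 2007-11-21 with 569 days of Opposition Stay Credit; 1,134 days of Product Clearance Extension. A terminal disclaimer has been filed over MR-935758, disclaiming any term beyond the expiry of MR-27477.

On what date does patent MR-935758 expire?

October 13, 2030

Natural term of MR-935758:
  Base: filing + 23 years → 21 November 2030.
  Opposition Stay Credit: +569 days → 12 June 2032.
  Product Clearance Extension: 1134 days (within the 1610-day cap) → +1134 days → 21 July 2035.
Expiry of referenced patent MR-27477:
  Base: filing + 23 years → 11 August 2029.
  Opposition Stay Credit: +515 days → 8 January 2031.
  Prosecution Delay Deduction: −87 days → 13 October 2030.
Terminal disclaimer: MR-935758 expires on the earlier of 21 July 2035 and 13 October 2030.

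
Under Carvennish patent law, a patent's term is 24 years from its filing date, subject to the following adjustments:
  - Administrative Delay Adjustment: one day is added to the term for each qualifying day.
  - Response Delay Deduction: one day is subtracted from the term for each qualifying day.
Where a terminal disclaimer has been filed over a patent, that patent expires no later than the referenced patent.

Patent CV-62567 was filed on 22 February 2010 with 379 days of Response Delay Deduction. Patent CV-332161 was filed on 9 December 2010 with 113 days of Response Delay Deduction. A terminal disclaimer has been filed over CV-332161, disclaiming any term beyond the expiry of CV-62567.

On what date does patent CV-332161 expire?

Natural term of CV-332161:
  Base: filing + 24 years → 9 December 2034.
  Response Delay Deduction: −113 days → 18 August 2034.
Expiry of referenced patent CV-62567:
  Base: filing + 24 years → 22 February 2034.
  Response Delay Deduction: −379 days → 8 February 2033.
Terminal disclaimer: CV-332161 expires on the earlier of 18 August 2034 and 8 February 2033.

2033-02-08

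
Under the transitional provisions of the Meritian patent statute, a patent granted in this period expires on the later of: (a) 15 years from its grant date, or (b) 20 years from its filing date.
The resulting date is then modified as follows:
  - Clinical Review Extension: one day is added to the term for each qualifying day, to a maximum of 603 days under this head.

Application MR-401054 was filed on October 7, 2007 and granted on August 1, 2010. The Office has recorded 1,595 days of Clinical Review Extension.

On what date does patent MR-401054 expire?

(a) grant + 15 years → 1 August 2025.
(b) filing + 20 years → 7 October 2027.
Later of the two: 7 October 2027.
Clinical Review Extension: 1595 days claimed exceeds the 603-day cap, so +603 days → 1 June 2029.

June 1, 2029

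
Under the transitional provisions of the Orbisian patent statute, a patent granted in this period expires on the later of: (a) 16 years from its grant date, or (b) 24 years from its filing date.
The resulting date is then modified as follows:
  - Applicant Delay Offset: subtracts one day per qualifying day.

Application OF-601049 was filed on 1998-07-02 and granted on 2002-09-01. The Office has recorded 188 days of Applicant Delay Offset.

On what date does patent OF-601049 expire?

2021-12-26

(a) grant + 16 years → 1 September 2018.
(b) filing + 24 years → 2 July 2022.
Later of the two: 2 July 2022.
Applicant Delay Offset: −188 days → 26 December 2021.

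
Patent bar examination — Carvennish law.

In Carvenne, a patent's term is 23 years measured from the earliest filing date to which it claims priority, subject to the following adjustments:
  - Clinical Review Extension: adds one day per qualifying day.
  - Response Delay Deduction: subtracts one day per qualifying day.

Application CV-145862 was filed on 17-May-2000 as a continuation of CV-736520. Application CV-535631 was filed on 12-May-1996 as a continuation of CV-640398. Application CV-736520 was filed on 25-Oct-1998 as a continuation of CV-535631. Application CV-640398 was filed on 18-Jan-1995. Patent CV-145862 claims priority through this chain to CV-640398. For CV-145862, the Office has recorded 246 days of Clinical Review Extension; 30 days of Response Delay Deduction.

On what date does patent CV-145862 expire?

2018-08-22

Earliest priority filing: 18 January 1995.
Base term: 18 January 1995 + 23 years → 18 January 2018.
Clinical Review Extension: +246 days → 21 September 2018.
Response Delay Deduction: −30 days → 22 August 2018.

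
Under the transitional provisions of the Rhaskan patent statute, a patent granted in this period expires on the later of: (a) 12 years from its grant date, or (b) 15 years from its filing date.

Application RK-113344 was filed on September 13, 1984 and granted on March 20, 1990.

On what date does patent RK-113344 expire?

2002-03-20

(a) grant + 12 years → 20 March 2002.
(b) filing + 15 years → 13 September 1999.
Later of the two: 20 March 2002.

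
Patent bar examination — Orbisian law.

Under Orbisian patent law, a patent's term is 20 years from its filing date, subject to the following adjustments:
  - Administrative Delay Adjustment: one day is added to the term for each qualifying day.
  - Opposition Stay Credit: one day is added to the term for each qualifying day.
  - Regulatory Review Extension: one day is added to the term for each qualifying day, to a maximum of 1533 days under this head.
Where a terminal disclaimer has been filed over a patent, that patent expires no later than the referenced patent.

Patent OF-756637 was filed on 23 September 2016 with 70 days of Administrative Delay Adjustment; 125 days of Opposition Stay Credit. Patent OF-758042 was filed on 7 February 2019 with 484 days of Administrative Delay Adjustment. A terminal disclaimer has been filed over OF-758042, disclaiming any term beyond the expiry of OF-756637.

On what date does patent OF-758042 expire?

Natural term of OF-758042:
  Base: filing + 20 years → 7 February 2039.
  Administrative Delay Adjustment: +484 days → 5 June 2040.
Expiry of referenced patent OF-756637:
  Base: filing + 20 years → 23 September 2036.
  Administrative Delay Adjustment: +70 days → 2 December 2036.
  Opposition Stay Credit: +125 days → 6 April 2037.
Terminal disclaimer: OF-758042 expires on the earlier of 5 June 2040 and 6 April 2037.

2037-04-06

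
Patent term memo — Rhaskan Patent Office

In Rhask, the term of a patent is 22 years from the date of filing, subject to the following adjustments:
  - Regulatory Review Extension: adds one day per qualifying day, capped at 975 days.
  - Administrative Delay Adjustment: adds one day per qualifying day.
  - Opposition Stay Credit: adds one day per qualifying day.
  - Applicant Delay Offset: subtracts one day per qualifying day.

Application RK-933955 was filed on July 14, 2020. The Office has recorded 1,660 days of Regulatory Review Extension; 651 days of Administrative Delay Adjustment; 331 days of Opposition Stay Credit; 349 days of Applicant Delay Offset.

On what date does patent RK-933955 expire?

Base term: filing date + 22 years → 14 July 2042.
Regulatory Review Extension: 1660 days claimed exceeds the 975-day cap, so +975 days → 15 March 2045.
Administrative Delay Adjustment: +651 days → 26 December 2046.
Opposition Stay Credit: +331 days → 22 November 2047.
Applicant Delay Offset: −349 days → 8 December 2046.

December 8, 2046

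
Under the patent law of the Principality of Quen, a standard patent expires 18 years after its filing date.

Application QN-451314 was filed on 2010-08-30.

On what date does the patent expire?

August 30, 2028

Filing date + 18 years → 30 August 2028.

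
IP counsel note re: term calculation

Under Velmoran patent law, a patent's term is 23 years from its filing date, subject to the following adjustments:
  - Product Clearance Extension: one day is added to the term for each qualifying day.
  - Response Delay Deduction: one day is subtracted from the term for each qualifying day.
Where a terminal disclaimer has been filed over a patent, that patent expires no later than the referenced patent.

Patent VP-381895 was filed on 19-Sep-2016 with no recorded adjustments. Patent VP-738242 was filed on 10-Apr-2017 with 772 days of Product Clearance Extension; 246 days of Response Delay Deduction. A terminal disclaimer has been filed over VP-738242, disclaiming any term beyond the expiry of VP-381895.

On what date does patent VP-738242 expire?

Natural term of VP-738242:
  Base: filing + 23 years → 10 April 2040.
  Product Clearance Extension: +772 days → 22 May 2042.
  Response Delay Deduction: −246 days → 18 September 2041.
Expiry of referenced patent VP-381895:
  Base: filing + 23 years → 19 September 2039.
Terminal disclaimer: VP-738242 expires on the earlier of 18 September 2041 and 19 September 2039.

2039-09-19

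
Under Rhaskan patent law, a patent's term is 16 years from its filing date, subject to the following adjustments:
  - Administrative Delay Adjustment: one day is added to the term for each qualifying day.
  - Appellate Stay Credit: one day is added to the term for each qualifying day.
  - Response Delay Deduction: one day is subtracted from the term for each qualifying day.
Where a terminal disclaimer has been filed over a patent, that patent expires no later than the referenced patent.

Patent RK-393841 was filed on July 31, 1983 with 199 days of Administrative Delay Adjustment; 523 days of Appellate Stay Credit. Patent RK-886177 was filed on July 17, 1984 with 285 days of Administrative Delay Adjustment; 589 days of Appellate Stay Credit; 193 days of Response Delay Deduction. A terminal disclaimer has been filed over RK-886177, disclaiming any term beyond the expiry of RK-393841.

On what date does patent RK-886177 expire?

July 22, 2001

Natural term of RK-886177:
  Base: filing + 16 years → 17 July 2000.
  Administrative Delay Adjustment: +285 days → 28 April 2001.
  Appellate Stay Credit: +589 days → 8 December 2002.
  Response Delay Deduction: −193 days → 29 May 2002.
Expiry of referenced patent RK-393841:
  Base: filing + 16 years → 31 July 1999.
  Administrative Delay Adjustment: +199 days → 15 February 2000.
  Appellate Stay Credit: +523 days → 22 July 2001.
Terminal disclaimer: RK-886177 expires on the earlier of 29 May 2002 and 22 July 2001.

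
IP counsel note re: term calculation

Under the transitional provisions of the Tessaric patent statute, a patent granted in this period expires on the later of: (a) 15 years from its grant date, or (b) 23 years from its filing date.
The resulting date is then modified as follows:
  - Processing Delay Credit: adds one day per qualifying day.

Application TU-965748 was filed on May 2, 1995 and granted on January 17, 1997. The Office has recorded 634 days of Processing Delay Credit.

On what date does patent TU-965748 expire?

(a) grant + 15 years → 17 January 2012.
(b) filing + 23 years → 2 May 2018.
Later of the two: 2 May 2018.
Processing Delay Credit: +634 days → 26 January 2020.

2020-01-26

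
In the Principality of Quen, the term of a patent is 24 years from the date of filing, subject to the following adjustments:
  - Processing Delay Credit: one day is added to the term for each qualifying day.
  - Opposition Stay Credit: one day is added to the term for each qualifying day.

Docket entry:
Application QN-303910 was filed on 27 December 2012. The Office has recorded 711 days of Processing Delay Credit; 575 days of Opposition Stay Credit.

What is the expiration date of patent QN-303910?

July 5, 2040

Base term: filing date + 24 years → 27 December 2036.
Processing Delay Credit: +711 days → 8 December 2038.
Opposition Stay Credit: +575 days → 5 July 2040.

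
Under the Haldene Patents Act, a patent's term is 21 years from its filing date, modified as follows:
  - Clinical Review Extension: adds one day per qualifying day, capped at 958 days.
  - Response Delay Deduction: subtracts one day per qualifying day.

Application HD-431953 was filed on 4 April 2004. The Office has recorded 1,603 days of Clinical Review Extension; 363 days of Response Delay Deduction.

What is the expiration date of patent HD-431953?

November 20, 2026

Base term: filing date + 21 years → 4 April 2025.
Clinical Review Extension: 1603 days claimed exceeds the 958-day cap, so +958 days → 18 November 2027.
Response Delay Deduction: −363 days → 20 November 2026.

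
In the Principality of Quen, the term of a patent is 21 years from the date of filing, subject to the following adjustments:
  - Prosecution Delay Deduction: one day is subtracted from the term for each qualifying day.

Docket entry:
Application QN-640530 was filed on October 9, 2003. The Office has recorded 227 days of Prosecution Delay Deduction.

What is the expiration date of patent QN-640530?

Base term: filing date + 21 years → 9 October 2024.
Prosecution Delay Deduction: −227 days → 25 February 2024.

2024-02-25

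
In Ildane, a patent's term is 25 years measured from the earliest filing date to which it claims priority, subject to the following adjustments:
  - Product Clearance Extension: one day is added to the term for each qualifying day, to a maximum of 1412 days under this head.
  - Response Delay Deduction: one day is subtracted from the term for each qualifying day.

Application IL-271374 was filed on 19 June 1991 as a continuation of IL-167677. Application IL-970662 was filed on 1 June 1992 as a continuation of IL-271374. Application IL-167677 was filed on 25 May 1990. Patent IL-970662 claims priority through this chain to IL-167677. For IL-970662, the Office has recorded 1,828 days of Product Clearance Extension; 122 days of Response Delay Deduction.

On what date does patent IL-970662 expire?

December 5, 2018

Earliest priority filing: 25 May 1990.
Base term: 25 May 1990 + 25 years → 25 May 2015.
Product Clearance Extension: 1828 days claimed exceeds the 1412-day cap, so +1412 days → 6 April 2019.
Response Delay Deduction: −122 days → 5 December 2018.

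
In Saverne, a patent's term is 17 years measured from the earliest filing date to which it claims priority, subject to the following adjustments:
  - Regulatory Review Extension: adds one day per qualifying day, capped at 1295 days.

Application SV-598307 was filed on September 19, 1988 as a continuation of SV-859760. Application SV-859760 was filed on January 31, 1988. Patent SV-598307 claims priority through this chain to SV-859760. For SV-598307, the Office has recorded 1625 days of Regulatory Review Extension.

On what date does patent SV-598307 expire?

Earliest priority filing: 31 January 1988.
Base term: 31 January 1988 + 17 years → 31 January 2005.
Regulatory Review Extension: 1625 days claimed exceeds the 1295-day cap, so +1295 days → 18 August 2008.

2008-08-18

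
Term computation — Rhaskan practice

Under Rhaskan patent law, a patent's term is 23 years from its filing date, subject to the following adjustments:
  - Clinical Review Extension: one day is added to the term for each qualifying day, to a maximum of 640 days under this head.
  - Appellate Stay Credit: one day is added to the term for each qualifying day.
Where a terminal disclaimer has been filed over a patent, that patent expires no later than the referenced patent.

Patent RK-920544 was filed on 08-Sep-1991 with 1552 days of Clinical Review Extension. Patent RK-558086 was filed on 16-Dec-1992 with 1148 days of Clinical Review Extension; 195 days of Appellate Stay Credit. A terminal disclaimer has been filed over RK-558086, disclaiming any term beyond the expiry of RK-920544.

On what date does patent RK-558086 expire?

2016-06-09

Natural term of RK-558086:
  Base: filing + 23 years → 16 December 2015.
  Clinical Review Extension: 1148 days claimed exceeds the 640-day cap, so +640 days → 16 September 2017.
  Appellate Stay Credit: +195 days → 30 March 2018.
Expiry of referenced patent RK-920544:
  Base: filing + 23 years → 8 September 2014.
  Clinical Review Extension: 1552 days claimed exceeds the 640-day cap, so +640 days → 9 June 2016.
Terminal disclaimer: RK-558086 expires on the earlier of 30 March 2018 and 9 June 2016.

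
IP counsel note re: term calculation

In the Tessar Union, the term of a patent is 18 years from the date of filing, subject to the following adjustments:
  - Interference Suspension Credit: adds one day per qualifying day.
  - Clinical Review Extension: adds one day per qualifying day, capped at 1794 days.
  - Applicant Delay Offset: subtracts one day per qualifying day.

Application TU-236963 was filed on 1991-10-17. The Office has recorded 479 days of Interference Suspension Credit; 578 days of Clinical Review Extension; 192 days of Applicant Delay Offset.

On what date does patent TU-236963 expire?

February 29, 2012

Base term: filing date + 18 years → 17 October 2009.
Interference Suspension Credit: +479 days → 8 February 2011.
Clinical Review Extension: 578 days (within the 1794-day cap) → +578 days → 8 September 2012.
Applicant Delay Offset: −192 days → 29 February 2012.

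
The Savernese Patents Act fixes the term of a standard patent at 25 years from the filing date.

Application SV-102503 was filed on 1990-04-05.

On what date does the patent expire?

Filing date + 25 years → 5 April 2015.

2015-04-05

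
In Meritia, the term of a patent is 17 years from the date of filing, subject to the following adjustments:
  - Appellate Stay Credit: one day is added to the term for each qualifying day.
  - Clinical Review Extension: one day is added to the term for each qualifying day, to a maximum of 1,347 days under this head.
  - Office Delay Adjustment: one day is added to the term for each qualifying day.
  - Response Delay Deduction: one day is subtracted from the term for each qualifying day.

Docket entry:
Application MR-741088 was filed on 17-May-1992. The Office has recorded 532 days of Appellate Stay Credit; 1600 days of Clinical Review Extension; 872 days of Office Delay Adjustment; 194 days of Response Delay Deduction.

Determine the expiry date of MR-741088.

Base term: filing date + 17 years → 17 May 2009.
Appellate Stay Credit: +532 days → 31 October 2010.
Clinical Review Extension: 1600 days claimed exceeds the 1347-day cap, so +1347 days → 9 July 2014.
Office Delay Adjustment: +872 days → 27 November 2016.
Response Delay Deduction: −194 days → 17 May 2016.

2016-05-17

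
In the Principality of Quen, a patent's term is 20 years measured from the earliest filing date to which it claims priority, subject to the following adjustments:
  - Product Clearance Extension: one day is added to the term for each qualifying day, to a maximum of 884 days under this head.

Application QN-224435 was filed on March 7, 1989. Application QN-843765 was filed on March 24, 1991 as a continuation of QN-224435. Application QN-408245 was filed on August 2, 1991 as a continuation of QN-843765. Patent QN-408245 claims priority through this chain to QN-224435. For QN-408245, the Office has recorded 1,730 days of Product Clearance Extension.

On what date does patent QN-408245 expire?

Earliest priority filing: 7 March 1989.
Base term: 7 March 1989 + 20 years → 7 March 2009.
Product Clearance Extension: 1730 days claimed exceeds the 884-day cap, so +884 days → 8 August 2011.

2011-08-08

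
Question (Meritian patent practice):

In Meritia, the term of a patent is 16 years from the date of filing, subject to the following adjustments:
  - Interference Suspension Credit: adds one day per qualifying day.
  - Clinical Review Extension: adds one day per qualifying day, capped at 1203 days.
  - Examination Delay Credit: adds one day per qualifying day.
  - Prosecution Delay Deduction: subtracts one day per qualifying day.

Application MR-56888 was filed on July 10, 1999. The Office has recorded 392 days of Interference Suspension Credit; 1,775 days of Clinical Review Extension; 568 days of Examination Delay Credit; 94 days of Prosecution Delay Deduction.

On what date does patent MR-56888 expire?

Base term: filing date + 16 years → 10 July 2015.
Interference Suspension Credit: +392 days → 5 August 2016.
Clinical Review Extension: 1775 days claimed exceeds the 1203-day cap, so +1203 days → 21 November 2019.
Examination Delay Credit: +568 days → 11 June 2021.
Prosecution Delay Deduction: −94 days → 9 March 2021.

March 9, 2021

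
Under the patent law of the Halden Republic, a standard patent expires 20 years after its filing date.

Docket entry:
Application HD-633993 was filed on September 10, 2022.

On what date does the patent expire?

September 10, 2042

Filing date + 20 years → 10 September 2042.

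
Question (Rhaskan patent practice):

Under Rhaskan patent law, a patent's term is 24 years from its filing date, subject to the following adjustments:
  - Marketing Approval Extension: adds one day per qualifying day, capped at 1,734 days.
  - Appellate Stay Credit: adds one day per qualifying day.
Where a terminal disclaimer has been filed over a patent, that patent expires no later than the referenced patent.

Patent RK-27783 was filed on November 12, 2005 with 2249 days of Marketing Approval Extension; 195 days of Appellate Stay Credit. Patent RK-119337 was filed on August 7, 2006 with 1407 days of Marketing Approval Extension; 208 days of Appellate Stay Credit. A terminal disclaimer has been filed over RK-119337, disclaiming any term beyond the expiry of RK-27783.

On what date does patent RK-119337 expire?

Natural term of RK-119337:
  Base: filing + 24 years → 7 August 2030.
  Marketing Approval Extension: 1407 days (within the 1734-day cap) → +1407 days → 14 June 2034.
  Appellate Stay Credit: +208 days → 8 January 2035.
Expiry of referenced patent RK-27783:
  Base: filing + 24 years → 12 November 2029.
  Marketing Approval Extension: 2249 days claimed exceeds the 1734-day cap, so +1734 days → 12 August 2034.
  Appellate Stay Credit: +195 days → 23 February 2035.
Terminal disclaimer: RK-119337 expires on the earlier of 8 January 2035 and 23 February 2035.

2035-01-08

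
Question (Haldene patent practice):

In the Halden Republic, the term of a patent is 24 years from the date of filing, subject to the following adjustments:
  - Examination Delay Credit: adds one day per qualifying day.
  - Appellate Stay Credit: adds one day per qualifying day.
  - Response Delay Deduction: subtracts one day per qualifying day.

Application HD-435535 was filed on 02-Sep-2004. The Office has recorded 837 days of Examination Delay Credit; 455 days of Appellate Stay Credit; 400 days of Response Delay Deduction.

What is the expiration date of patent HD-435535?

2031-02-11

Base term: filing date + 24 years → 2 September 2028.
Examination Delay Credit: +837 days → 18 December 2030.
Appellate Stay Credit: +455 days → 17 March 2032.
Response Delay Deduction: −400 days → 11 February 2031.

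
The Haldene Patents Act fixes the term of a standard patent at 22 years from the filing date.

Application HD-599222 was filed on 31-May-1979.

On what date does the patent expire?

May 31, 2001

Filing date + 22 years → 31 May 2001.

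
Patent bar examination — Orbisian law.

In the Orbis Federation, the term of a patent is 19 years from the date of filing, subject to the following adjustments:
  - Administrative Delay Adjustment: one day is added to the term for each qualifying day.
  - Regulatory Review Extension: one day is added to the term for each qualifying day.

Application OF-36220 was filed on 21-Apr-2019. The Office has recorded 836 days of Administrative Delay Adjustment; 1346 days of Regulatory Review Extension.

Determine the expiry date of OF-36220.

2044-04-11

Base term: filing date + 19 years → 21 April 2038.
Administrative Delay Adjustment: +836 days → 4 August 2040.
Regulatory Review Extension: +1346 days → 11 April 2044.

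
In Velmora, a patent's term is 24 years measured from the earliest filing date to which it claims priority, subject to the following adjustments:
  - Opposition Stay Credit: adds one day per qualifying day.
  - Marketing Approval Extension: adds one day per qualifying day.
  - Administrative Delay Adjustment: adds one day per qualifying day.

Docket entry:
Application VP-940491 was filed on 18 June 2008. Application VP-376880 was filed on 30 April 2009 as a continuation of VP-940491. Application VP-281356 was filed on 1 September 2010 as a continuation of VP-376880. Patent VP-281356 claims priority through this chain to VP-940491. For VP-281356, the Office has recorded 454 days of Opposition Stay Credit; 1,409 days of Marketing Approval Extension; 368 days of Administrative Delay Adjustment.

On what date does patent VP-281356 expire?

2038-07-28

Earliest priority filing: 18 June 2008.
Base term: 18 June 2008 + 24 years → 18 June 2032.
Opposition Stay Credit: +454 days → 15 September 2033.
Marketing Approval Extension: +1409 days → 25 July 2037.
Administrative Delay Adjustment: +368 days → 28 July 2038.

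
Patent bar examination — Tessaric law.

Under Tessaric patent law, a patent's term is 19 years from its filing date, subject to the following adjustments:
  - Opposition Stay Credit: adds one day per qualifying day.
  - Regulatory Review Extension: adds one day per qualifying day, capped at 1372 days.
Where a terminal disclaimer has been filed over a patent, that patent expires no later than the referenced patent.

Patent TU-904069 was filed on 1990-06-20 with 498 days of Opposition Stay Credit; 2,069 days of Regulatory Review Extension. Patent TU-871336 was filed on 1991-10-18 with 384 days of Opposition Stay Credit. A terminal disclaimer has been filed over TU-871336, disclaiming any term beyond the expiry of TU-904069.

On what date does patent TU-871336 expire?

Natural term of TU-871336:
  Base: filing + 19 years → 18 October 2010.
  Opposition Stay Credit: +384 days → 6 November 2011.
Expiry of referenced patent TU-904069:
  Base: filing + 19 years → 20 June 2009.
  Opposition Stay Credit: +498 days → 31 October 2010.
  Regulatory Review Extension: 2069 days claimed exceeds the 1372-day cap, so +1372 days → 3 August 2014.
Terminal disclaimer: TU-871336 expires on the earlier of 6 November 2011 and 3 August 2014.

2011-11-06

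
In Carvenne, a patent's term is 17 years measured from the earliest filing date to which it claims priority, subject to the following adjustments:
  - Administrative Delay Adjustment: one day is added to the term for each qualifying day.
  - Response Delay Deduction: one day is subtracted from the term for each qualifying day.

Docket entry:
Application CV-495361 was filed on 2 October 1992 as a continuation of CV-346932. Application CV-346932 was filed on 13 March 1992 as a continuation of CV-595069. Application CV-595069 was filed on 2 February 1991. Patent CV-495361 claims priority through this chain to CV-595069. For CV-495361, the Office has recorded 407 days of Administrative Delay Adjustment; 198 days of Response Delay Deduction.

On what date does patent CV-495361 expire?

Earliest priority filing: 2 February 1991.
Base term: 2 February 1991 + 17 years → 2 February 2008.
Administrative Delay Adjustment: +407 days → 15 March 2009.
Response Delay Deduction: −198 days → 29 August 2008.

August 29, 2008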